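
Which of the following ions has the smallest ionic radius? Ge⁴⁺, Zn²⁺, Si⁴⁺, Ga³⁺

First list Z and electron count for each: Si⁴⁺ has 10 e⁻ (Z=14), Ge⁴⁺ has 28 e⁻ (Z=32), Ga³⁺ has 28 e⁻ (Z=31), Zn²⁺ has 28 e⁻ (Z=30). Si⁴⁺ < Ge⁴⁺ (same group, period 3 vs 4); Ge⁴⁺ < Ga³⁺ (isoelectronic, higher Z=32 is smaller); Ga³⁺ < Zn²⁺ (both 28 e⁻, Z=31>30).

Si⁴⁺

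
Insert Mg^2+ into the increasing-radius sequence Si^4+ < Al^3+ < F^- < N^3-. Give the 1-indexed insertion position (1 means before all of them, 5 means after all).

3

These species are isoelectronic with 10 electrons. The only difference is the number of protons: Si^4+ (Z=14), Al^3+ (Z=13), Mg^2+ (Z=12), F^- (Z=9), N^3- (Z=7). The strongest nuclear pull (Si^4+) gives the smallest ion.
Merged order: Si^4+ < Al^3+ < Mg^2+ < F^- < N^3- — Mg^2+ is number 3.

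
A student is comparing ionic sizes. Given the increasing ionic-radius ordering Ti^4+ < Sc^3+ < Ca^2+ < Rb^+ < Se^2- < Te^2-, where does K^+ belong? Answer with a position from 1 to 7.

4

First list Z and electron count for each: Ti^4+: 18 e⁻, Z=22, Sc^3+: 18 e⁻, Z=21, Ca^2+: 18 e⁻, Z=20, K^+: 18 e⁻, Z=19, Rb^+: 36 e⁻, Z=37, Se^2-: 36 e⁻, Z=34, Te^2-: 54 e⁻, Z=52. Ti^4+ < Sc^3+ (both 18 e⁻, Z=22>21); Sc^3+ < Ca^2+ (isoelectronic, higher Z=21 is smaller); Ca^2+ < K^+ (isoelectronic, higher Z=20 is smaller); K^+ < Rb^+ (same group, period 4 vs 5); Rb^+ < Se^2- (both 36 e⁻, Z=37>34); Se^2- < Te^2- (same group, period 4 vs 5).
Putting K^+ in gives Ti^4+ < Sc^3+ < Ca^2+ < K^+ < Rb^+ < Se^2- < Te^2-; it lands at slot 4.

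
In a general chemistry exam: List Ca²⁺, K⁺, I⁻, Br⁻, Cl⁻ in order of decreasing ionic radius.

First list Z and electron count for each: Ca²⁺ has 18 e⁻ (Z=20), K⁺ has 18 e⁻ (Z=19), Cl⁻ has 18 e⁻ (Z=17), Br⁻ has 36 e⁻ (Z=35), I⁻ has 54 e⁻ (Z=53). Ca²⁺ < K⁺ (isoelectronic, higher Z=20 is smaller); K⁺ < Cl⁻ (isoelectronic, higher Z=19 is smaller); Cl⁻ < Br⁻ (same group, 1 shell fewer); Br⁻ < I⁻ (same group, 1 shell fewer).

I⁻ > Br⁻ > Cl⁻ > K⁺ > Ca²⁺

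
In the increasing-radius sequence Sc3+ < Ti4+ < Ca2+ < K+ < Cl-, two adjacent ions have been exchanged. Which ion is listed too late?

The pair Sc3+, Ti4+ is the wrong way round — both have 18 electrons but Z(Ti)=22 > Z(Sc)=21, so Ti4+ should be the smaller of the two. All other adjacent pairs agree with periodic trends, so Ti4+ is the misplaced ion.

Ti4+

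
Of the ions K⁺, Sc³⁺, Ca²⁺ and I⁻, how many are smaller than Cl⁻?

First list Z and electron count for each: Sc³⁺ (Z=21, 18 e⁻), Ca²⁺ (Z=20, 18 e⁻), K⁺ (Z=19, 18 e⁻), Cl⁻ (Z=17, 18 e⁻), I⁻ (Z=53, 54 e⁻). Sc³⁺ < Ca²⁺ (both 18 e⁻, Z=21>20); Ca²⁺ < K⁺ (both 18 e⁻, Z=20>19); K⁺ < Cl⁻ (isoelectronic, higher Z=19 is smaller); Cl⁻ < I⁻ (same group, 2 shells fewer).
Overall: Sc³⁺ < Ca²⁺ < K⁺ < Cl⁻ < I⁻. Cl⁻ has 3 below it and 1 above. That's 3.

3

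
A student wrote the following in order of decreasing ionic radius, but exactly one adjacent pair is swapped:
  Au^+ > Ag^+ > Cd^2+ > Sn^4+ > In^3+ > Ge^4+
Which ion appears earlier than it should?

Sn^4+

The pair Sn^4+, In^3+ is the wrong way round — they are isoelectronic (46 e⁻) and Sn has more protons than In (50 vs 49), making Sn^4+ smaller. All other adjacent pairs agree with periodic trends, so Sn^4+ is the misplaced ion.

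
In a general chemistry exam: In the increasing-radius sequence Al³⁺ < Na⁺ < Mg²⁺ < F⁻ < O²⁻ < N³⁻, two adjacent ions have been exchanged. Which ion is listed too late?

Compare adjacent ions: Mg²⁺ and Na⁺ share 10 electrons; the higher nuclear charge on Mg (Z=12) contracts it more, so Mg²⁺ < Na⁺ — yet in this increasing list Na⁺ sits before Mg²⁺. Nothing else is reversed, so Mg²⁺ should move one place to the left.

Mg²⁺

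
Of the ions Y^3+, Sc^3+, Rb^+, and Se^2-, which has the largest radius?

Work out protons and electrons: Sc^3+: 18 e⁻, Z=21, Y^3+: 36 e⁻, Z=39, Rb^+: 36 e⁻, Z=37, Se^2-: 36 e⁻, Z=34. Sc^3+ < Y^3+ (same group, period 4 vs 5); Y^3+ < Rb^+ (both 36 e⁻, Z=39>37); Rb^+ < Se^2- (both 36 e⁻, Z=37>34).

Se^2-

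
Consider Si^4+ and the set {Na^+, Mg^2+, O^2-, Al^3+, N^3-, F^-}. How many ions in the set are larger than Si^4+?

All of these have 10 electrons (isoelectronic). With the same electron cloud, the ion with the most protons pulls it in tightest. Nuclear charges: Si^4+ (Z=14), Al^3+ (Z=13), Mg^2+ (Z=12), Na^+ (Z=11), F^- (Z=9), O^2- (Z=8), N^3- (Z=7). Highest Z is smallest.
Ordering all of them (including Si^4+) by radius gives Si^4+ < Al^3+ < Mg^2+ < Na^+ < F^- < O^2- < N^3-. That's 6.

6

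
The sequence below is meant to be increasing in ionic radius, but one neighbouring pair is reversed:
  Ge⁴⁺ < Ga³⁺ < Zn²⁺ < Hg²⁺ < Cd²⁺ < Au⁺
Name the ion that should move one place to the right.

Hg²⁺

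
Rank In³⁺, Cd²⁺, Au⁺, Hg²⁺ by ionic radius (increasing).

In³⁺ < Cd²⁺ < Hg²⁺ < Au⁺

Tabulating Z and e⁻: In³⁺ has 46 e⁻ (Z=49), Cd²⁺ has 46 e⁻ (Z=48), Hg²⁺ has 78 e⁻ (Z=80), Au⁺ has 78 e⁻ (Z=79). In³⁺ < Cd²⁺ (isoelectronic, higher Z=49 is smaller); Cd²⁺ < Hg²⁺ (same group, period 5 vs 6); Hg²⁺ < Au⁺ (isoelectronic, higher Z=80 is smaller).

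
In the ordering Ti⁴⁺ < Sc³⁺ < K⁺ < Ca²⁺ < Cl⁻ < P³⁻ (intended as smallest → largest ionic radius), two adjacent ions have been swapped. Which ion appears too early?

K⁺

Compare adjacent ions: both have 18 electrons but Z(Ca)=20 > Z(K)=19, so Ca²⁺ should be the smaller of the two — yet in this increasing list K⁺ sits before Ca²⁺. Nothing else is reversed, so K⁺ should move one place to the right.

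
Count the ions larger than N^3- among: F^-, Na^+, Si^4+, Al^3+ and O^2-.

0

Each ion has 10 electrons. The ranking follows nuclear charge in reverse — greater Z gives a smaller radius. Si^4+ (Z=14), Al^3+ (Z=13), Na^+ (Z=11), F^- (Z=9), O^2- (Z=8), N^3- (Z=7).
Placing each against N^3-: smaller — Si^4+, Al^3+, Na^+, F^-, O^2-; larger — none. That's 0.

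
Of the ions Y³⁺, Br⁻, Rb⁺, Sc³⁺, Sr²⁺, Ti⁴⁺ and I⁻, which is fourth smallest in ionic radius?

Tabulating Z and e⁻: Ti⁴⁺ has 18 e⁻ (Z=22), Sc³⁺ has 18 e⁻ (Z=21), Y³⁺ has 36 e⁻ (Z=39), Sr²⁺ has 36 e⁻ (Z=38), Rb⁺ has 36 e⁻ (Z=37), Br⁻ has 36 e⁻ (Z=35), I⁻ has 54 e⁻ (Z=53). Ti⁴⁺ < Sc³⁺ (both 18 e⁻, Z=22>21); Sc³⁺ < Y³⁺ (same group, period 4 vs 5); Y³⁺ < Sr²⁺ (isoelectronic, higher Z=39 is smaller); Sr²⁺ < Rb⁺ (isoelectronic, higher Z=38 is smaller); Rb⁺ < Br⁻ (isoelectronic, higher Z=37 is smaller); Br⁻ < I⁻ (same group, period 4 vs 5).
Full ascending order: Ti⁴⁺ < Sc³⁺ < Y³⁺ < Sr²⁺ < Rb⁺ < Br⁻ < I⁻. Counting from the smallest, position 4 is Sr²⁺.

Sr²⁺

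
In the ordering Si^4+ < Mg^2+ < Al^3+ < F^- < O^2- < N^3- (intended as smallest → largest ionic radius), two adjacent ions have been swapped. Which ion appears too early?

Scanning neighbour by neighbour, only Mg^2+/Al^3+ violates a trend: they are isoelectronic (10 e⁻) and Al has more protons than Mg (13 vs 12), making Al^3+ smaller. That makes Mg^2+ the one sitting a position early relative to where it belongs.

Mg^2+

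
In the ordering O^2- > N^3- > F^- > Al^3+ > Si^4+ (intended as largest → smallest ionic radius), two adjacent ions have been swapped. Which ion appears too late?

The pair O^2-, N^3- is the wrong way round — O^2- and N^3- share 10 electrons; the higher nuclear charge on O (Z=8) contracts it more, so O^2- < N^3-. All other adjacent pairs agree with periodic trends, so N^3- is the misplaced ion.

N^3-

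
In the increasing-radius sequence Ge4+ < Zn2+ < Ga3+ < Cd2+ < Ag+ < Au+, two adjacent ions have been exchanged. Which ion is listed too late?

Ga3+

Compare adjacent ions: both have 28 electrons but Z(Ga)=31 > Z(Zn)=30, so Ga3+ should be the smaller of the two — yet in this increasing list Zn2+ sits before Ga3+. Nothing else is reversed, so Ga3+ should move one place to the left.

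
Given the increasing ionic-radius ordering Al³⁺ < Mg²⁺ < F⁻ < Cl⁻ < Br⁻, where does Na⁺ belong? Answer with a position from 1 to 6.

Electron counts and nuclear charges: Al³⁺ has 10 e⁻ (Z=13), Mg²⁺ has 10 e⁻ (Z=12), Na⁺ has 10 e⁻ (Z=11), F⁻ has 10 e⁻ (Z=9), Cl⁻ has 18 e⁻ (Z=17), Br⁻ has 36 e⁻ (Z=35). Al³⁺ < Mg²⁺ (both 10 e⁻, Z=13>12); Mg²⁺ < Na⁺ (isoelectronic, higher Z=12 is smaller); Na⁺ < F⁻ (both 10 e⁻, Z=11>9); F⁻ < Cl⁻ (same group, 1 shell fewer); Cl⁻ < Br⁻ (same group, period 3 vs 4).
With Na⁺ included the full order is Al³⁺ < Mg²⁺ < Na⁺ < F⁻ < Cl⁻ < Br⁻, so it takes position 3.

3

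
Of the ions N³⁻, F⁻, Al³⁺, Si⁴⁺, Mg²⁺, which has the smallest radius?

Si⁴⁺

Isoelectronic series (10 e⁻ each). Size is set by nuclear charge: more protons means a smaller ion. Si⁴⁺ (Z=14), Al³⁺ (Z=13), Mg²⁺ (Z=12), F⁻ (Z=9), N³⁻ (Z=7).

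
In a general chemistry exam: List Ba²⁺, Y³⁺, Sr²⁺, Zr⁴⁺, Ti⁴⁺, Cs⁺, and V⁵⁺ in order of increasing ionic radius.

Work out protons and electrons: V⁵⁺ has 18 e⁻ (Z=23), Ti⁴⁺ has 18 e⁻ (Z=22), Zr⁴⁺ has 36 e⁻ (Z=40), Y³⁺ has 36 e⁻ (Z=39), Sr²⁺ has 36 e⁻ (Z=38), Ba²⁺ has 54 e⁻ (Z=56), Cs⁺ has 54 e⁻ (Z=55). V⁵⁺ < Ti⁴⁺ (isoelectronic, higher Z=23 is smaller); Ti⁴⁺ < Zr⁴⁺ (same group, period 4 vs 5); Zr⁴⁺ < Y³⁺ (both 36 e⁻, Z=40>39); Y³⁺ < Sr²⁺ (isoelectronic, higher Z=39 is smaller); Sr²⁺ < Ba²⁺ (same group, 1 shell fewer); Ba²⁺ < Cs⁺ (isoelectronic, higher Z=56 is smaller).

V⁵⁺ < Ti⁴⁺ < Zr⁴⁺ < Y³⁺ < Sr²⁺ < Ba²⁺ < Cs⁺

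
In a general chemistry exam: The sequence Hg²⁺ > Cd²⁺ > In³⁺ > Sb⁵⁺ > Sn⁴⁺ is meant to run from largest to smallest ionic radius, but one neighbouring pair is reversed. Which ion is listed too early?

Check each adjacent pair. Sb⁵⁺ and Sn⁴⁺ are reversed: they are isoelectronic (46 e⁻) and Sb has more protons than Sn (51 vs 50), making Sb⁵⁺ smaller. No other neighbouring pair contradicts the periodic trends, so Sb⁵⁺ is the ion listed too early.

Sb⁵⁺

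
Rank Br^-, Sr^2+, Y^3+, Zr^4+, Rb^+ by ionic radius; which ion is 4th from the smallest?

All of these have 36 electrons (isoelectronic). With the same electron cloud, the ion with the most protons pulls it in tightest. Nuclear charges: Zr^4+ (Z=40), Y^3+ (Z=39), Sr^2+ (Z=38), Rb^+ (Z=37), Br^- (Z=35). Highest Z is smallest.
That gives Zr^4+ < Y^3+ < Sr^2+ < Rb^+ < Br^-. From the smallest end, number 4 is Rb^+.

Rb^+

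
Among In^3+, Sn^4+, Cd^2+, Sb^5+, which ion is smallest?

Sb^5+

Each ion has 46 electrons. The ranking follows nuclear charge in reverse — greater Z gives a smaller radius. Sb^5+ (Z=51), Sn^4+ (Z=50), In^3+ (Z=49), Cd^2+ (Z=48).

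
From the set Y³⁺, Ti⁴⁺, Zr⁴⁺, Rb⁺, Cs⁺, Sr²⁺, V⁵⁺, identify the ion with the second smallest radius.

Ti⁴⁺

First list Z and electron count for each: V⁵⁺ has 18 e⁻ (Z=23), Ti⁴⁺ has 18 e⁻ (Z=22), Zr⁴⁺ has 36 e⁻ (Z=40), Y³⁺ has 36 e⁻ (Z=39), Sr²⁺ has 36 e⁻ (Z=38), Rb⁺ has 36 e⁻ (Z=37), Cs⁺ has 54 e⁻ (Z=55). V⁵⁺ < Ti⁴⁺ (both 18 e⁻, Z=23>22); Ti⁴⁺ < Zr⁴⁺ (same group, period 4 vs 5); Zr⁴⁺ < Y³⁺ (both 36 e⁻, Z=40>39); Y³⁺ < Sr²⁺ (both 36 e⁻, Z=39>38); Sr²⁺ < Rb⁺ (isoelectronic, higher Z=38 is smaller); Rb⁺ < Cs⁺ (same group, period 5 vs 6).
Ordering: V⁵⁺ < Ti⁴⁺ < Zr⁴⁺ < Y³⁺ < Sr²⁺ < Rb⁺ < Cs⁺. The second smallest is Ti⁴⁺.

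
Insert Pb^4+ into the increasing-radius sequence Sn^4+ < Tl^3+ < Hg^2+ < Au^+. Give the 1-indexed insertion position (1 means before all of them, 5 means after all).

2

First list Z and electron count for each: Sn^4+: 46 e⁻, Z=50, Pb^4+: 78 e⁻, Z=82, Tl^3+: 78 e⁻, Z=81, Hg^2+: 78 e⁻, Z=80, Au^+: 78 e⁻, Z=79. Sn^4+ < Pb^4+ (same group, period 5 vs 6); Pb^4+ < Tl^3+ (isoelectronic, higher Z=82 is smaller); Tl^3+ < Hg^2+ (isoelectronic, higher Z=81 is smaller); Hg^2+ < Au^+ (both 78 e⁻, Z=80>79).
Merged order: Sn^4+ < Pb^4+ < Tl^3+ < Hg^2+ < Au^+ — Pb^4+ is number 2.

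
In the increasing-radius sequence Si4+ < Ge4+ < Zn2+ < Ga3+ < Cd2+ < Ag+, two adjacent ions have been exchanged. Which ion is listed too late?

The pair Zn2+, Ga3+ is the wrong way round — they are isoelectronic (28 e⁻) and Ga has more protons than Zn (31 vs 30), making Ga3+ smaller. All other adjacent pairs agree with periodic trends, so Ga3+ is the misplaced ion.

Ga3+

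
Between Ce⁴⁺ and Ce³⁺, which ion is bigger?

For a single element, ionic radius drops as positive charge rises — Ce⁴⁺ < Ce³⁺.

Ce³⁺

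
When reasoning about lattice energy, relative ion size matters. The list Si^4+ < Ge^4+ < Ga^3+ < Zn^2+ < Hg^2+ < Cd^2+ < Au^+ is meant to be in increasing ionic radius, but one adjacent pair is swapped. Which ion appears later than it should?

Cd^2+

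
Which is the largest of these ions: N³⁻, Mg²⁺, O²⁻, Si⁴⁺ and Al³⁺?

Each ion has 10 electrons. The ranking follows nuclear charge in reverse — greater Z gives a smaller radius. Si⁴⁺ (Z=14), Al³⁺ (Z=13), Mg²⁺ (Z=12), O²⁻ (Z=8), N³⁻ (Z=7).

N³⁻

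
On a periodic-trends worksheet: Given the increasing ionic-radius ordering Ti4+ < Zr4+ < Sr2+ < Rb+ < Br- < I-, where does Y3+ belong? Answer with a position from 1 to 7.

Work out protons and electrons: Ti4+ has 18 e⁻ (Z=22), Zr4+ has 36 e⁻ (Z=40), Y3+ has 36 e⁻ (Z=39), Sr2+ has 36 e⁻ (Z=38), Rb+ has 36 e⁻ (Z=37), Br- has 36 e⁻ (Z=35), I- has 54 e⁻ (Z=53). Ti4+ < Zr4+ (same group, 1 shell fewer); Zr4+ < Y3+ (isoelectronic, higher Z=40 is smaller); Y3+ < Sr2+ (both 36 e⁻, Z=39>38); Sr2+ < Rb+ (isoelectronic, higher Z=38 is smaller); Rb+ < Br- (isoelectronic, higher Z=37 is smaller); Br- < I- (same group, period 4 vs 5).
With Y3+ included the full order is Ti4+ < Zr4+ < Y3+ < Sr2+ < Rb+ < Br- < I-, so it takes position 3.

3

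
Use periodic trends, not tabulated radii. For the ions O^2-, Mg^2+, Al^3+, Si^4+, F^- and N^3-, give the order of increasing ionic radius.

Si^4+ < Al^3+ < Mg^2+ < F^- < O^2- < N^3-

Isoelectronic series (10 e⁻ each). Size is set by nuclear charge: more protons means a smaller ion. Si^4+ (Z=14), Al^3+ (Z=13), Mg^2+ (Z=12), F^- (Z=9), O^2- (Z=8), N^3- (Z=7).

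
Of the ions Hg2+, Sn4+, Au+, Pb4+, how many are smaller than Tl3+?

2

Tabulating Z and e⁻: Sn4+: 46 e⁻, Z=50, Pb4+: 78 e⁻, Z=82, Tl3+: 78 e⁻, Z=81, Hg2+: 78 e⁻, Z=80, Au+: 78 e⁻, Z=79. Sn4+ < Pb4+ (same group, 1 shell fewer); Pb4+ < Tl3+ (isoelectronic, higher Z=82 is smaller); Tl3+ < Hg2+ (both 78 e⁻, Z=81>80); Hg2+ < Au+ (both 78 e⁻, Z=80>79).
Overall: Sn4+ < Pb4+ < Tl3+ < Hg2+ < Au+. Tl3+ has 2 below it and 2 above. Count: 2.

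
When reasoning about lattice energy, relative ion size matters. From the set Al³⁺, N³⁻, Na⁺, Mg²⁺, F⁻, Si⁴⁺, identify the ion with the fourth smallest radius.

These species are isoelectronic with 10 electrons. The only difference is the number of protons: Si⁴⁺ (Z=14), Al³⁺ (Z=13), Mg²⁺ (Z=12), Na⁺ (Z=11), F⁻ (Z=9), N³⁻ (Z=7). The strongest nuclear pull (Si⁴⁺) gives the smallest ion.
So the order is Si⁴⁺ < Al³⁺ < Mg²⁺ < Na⁺ < F⁻ < N³⁻; the 4th-smallest ion is Na⁺.

Na⁺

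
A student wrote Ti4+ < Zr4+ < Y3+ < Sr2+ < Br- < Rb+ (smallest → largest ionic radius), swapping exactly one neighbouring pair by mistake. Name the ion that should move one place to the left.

Compare adjacent ions: Rb+ and Br- share 36 electrons; the higher nuclear charge on Rb (Z=37) contracts it more, so Rb+ < Br- — yet in this increasing list Br- sits before Rb+. Nothing else is reversed, so Rb+ should move one place to the left.

Rb+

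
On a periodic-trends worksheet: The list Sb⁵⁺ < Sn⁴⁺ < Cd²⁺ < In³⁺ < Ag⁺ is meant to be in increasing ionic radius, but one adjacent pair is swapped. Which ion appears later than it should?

Check each adjacent pair. Cd²⁺ and In³⁺ are reversed: they are isoelectronic (46 e⁻) and In has more protons than Cd (49 vs 48), making In³⁺ smaller. No other neighbouring pair contradicts the periodic trends, so In³⁺ is the ion listed too late.

In³⁺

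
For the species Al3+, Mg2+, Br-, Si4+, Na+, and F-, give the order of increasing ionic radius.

Work out protons and electrons: Si4+ (Z=14, 10 e⁻), Al3+ (Z=13, 10 e⁻), Mg2+ (Z=12, 10 e⁻), Na+ (Z=11, 10 e⁻), F- (Z=9, 10 e⁻), Br- (Z=35, 36 e⁻). Si4+ < Al3+ (isoelectronic, higher Z=14 is smaller); Al3+ < Mg2+ (isoelectronic, higher Z=13 is smaller); Mg2+ < Na+ (isoelectronic, higher Z=12 is smaller); Na+ < F- (both 10 e⁻, Z=11>9); F- < Br- (same group, period 2 vs 4).

Si4+ < Al3+ < Mg2+ < Na+ < F- < Br-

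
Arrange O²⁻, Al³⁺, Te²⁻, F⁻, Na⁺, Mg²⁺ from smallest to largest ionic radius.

First list Z and electron count for each: Al³⁺ (Z=13, 10 e⁻), Mg²⁺ (Z=12, 10 e⁻), Na⁺ (Z=11, 10 e⁻), F⁻ (Z=9, 10 e⁻), O²⁻ (Z=8, 10 e⁻), Te²⁻ (Z=52, 54 e⁻). Al³⁺ < Mg²⁺ (isoelectronic, higher Z=13 is smaller); Mg²⁺ < Na⁺ (both 10 e⁻, Z=12>11); Na⁺ < F⁻ (both 10 e⁻, Z=11>9); F⁻ < O²⁻ (isoelectronic, higher Z=9 is smaller); O²⁻ < Te²⁻ (same group, period 2 vs 5).

Al³⁺ < Mg²⁺ < Na⁺ < F⁻ < O²⁻ < Te²⁻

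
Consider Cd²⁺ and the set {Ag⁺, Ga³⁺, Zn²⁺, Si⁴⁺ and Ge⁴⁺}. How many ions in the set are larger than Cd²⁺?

1

Si⁴⁺ (Z=14, 10 e⁻), Ge⁴⁺ (Z=32, 28 e⁻), Ga³⁺ (Z=31, 28 e⁻), Zn²⁺ (Z=30, 28 e⁻), Cd²⁺ (Z=48, 46 e⁻), Ag⁺ (Z=47, 46 e⁻). Si⁴⁺ < Ge⁴⁺ (same group, period 3 vs 4); Ge⁴⁺ < Ga³⁺ (isoelectronic, higher Z=32 is smaller); Ga³⁺ < Zn²⁺ (both 28 e⁻, Z=31>30); Zn²⁺ < Cd²⁺ (same group, 1 shell fewer); Cd²⁺ < Ag⁺ (isoelectronic, higher Z=48 is smaller).
Ordering all of them (including Cd²⁺) by radius gives Si⁴⁺ < Ge⁴⁺ < Ga³⁺ < Zn²⁺ < Cd²⁺ < Ag⁺. That's 1.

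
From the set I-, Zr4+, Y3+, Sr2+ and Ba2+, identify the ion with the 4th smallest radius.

Ba2+

Zr4+ (Z=40, 36 e⁻), Y3+ (Z=39, 36 e⁻), Sr2+ (Z=38, 36 e⁻), Ba2+ (Z=56, 54 e⁻), I- (Z=53, 54 e⁻). Zr4+ < Y3+ (both 36 e⁻, Z=40>39); Y3+ < Sr2+ (both 36 e⁻, Z=39>38); Sr2+ < Ba2+ (same group, period 5 vs 6); Ba2+ < I- (both 54 e⁻, Z=56>53).
Ordering: Zr4+ < Y3+ < Sr2+ < Ba2+ < I-. The 4th smallest is Ba2+.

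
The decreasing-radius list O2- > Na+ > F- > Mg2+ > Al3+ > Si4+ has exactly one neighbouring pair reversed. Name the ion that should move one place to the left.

F-

Compare adjacent ions: both have 10 electrons but Z(Na)=11 > Z(F)=9, so Na+ should be the smaller of the two — yet in this decreasing list Na+ sits before F-. Nothing else is reversed, so F- should move one place to the left.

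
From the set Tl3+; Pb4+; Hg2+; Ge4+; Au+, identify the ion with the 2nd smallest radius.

Pb4+

Tabulating Z and e⁻: Ge4+: 28 e⁻, Z=32, Pb4+: 78 e⁻, Z=82, Tl3+: 78 e⁻, Z=81, Hg2+: 78 e⁻, Z=80, Au+: 78 e⁻, Z=79. Ge4+ < Pb4+ (same group, period 4 vs 6); Pb4+ < Tl3+ (isoelectronic, higher Z=82 is smaller); Tl3+ < Hg2+ (isoelectronic, higher Z=81 is smaller); Hg2+ < Au+ (both 78 e⁻, Z=80>79).
Ordering: Ge4+ < Pb4+ < Tl3+ < Hg2+ < Au+. The 2nd smallest is Pb4+.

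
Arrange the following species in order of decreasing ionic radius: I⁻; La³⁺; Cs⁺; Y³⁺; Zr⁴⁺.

Work out protons and electrons: Zr⁴⁺ has 36 e⁻ (Z=40), Y³⁺ has 36 e⁻ (Z=39), La³⁺ has 54 e⁻ (Z=57), Cs⁺ has 54 e⁻ (Z=55), I⁻ has 54 e⁻ (Z=53). Zr⁴⁺ < Y³⁺ (both 36 e⁻, Z=40>39); Y³⁺ < La³⁺ (same group, period 5 vs 6); La³⁺ < Cs⁺ (isoelectronic, higher Z=57 is smaller); Cs⁺ < I⁻ (isoelectronic, higher Z=55 is smaller).

I⁻ > Cs⁺ > La³⁺ > Y³⁺ > Zr⁴⁺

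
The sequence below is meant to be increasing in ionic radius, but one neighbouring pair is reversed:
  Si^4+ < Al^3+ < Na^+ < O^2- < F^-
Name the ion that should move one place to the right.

O^2-

Check each adjacent pair. O^2- and F^- are reversed: F^- and O^2- share 10 electrons; the higher nuclear charge on F (Z=9) contracts it more, so F^- < O^2-. No other neighbouring pair contradicts the periodic trends, so O^2- is the ion listed too early.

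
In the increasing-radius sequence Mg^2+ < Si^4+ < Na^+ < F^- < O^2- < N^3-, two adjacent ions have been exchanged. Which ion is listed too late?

Check each adjacent pair. Mg^2+ and Si^4+ are reversed: Si^4+ and Mg^2+ share 10 electrons; the higher nuclear charge on Si (Z=14) contracts it more, so Si^4+ < Mg^2+. No other neighbouring pair contradicts the periodic trends, so Si^4+ is the ion listed too late.

Si^4+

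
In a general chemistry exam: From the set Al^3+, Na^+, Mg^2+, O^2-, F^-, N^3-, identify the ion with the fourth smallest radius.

F^-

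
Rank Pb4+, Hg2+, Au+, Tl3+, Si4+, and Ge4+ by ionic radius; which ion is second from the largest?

Hg2+

Electron counts and nuclear charges: Si4+ has 10 e⁻ (Z=14), Ge4+ has 28 e⁻ (Z=32), Pb4+ has 78 e⁻ (Z=82), Tl3+ has 78 e⁻ (Z=81), Hg2+ has 78 e⁻ (Z=80), Au+ has 78 e⁻ (Z=79). Si4+ < Ge4+ (same group, 1 shell fewer); Ge4+ < Pb4+ (same group, period 4 vs 6); Pb4+ < Tl3+ (isoelectronic, higher Z=82 is smaller); Tl3+ < Hg2+ (isoelectronic, higher Z=81 is smaller); Hg2+ < Au+ (isoelectronic, higher Z=80 is smaller).
That gives Si4+ < Ge4+ < Pb4+ < Tl3+ < Hg2+ < Au+. From the largest end, number 2 is Hg2+.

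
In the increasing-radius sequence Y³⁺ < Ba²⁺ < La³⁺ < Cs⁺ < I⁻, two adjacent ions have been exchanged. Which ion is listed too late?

Scanning neighbour by neighbour, only Ba²⁺/La³⁺ violates a trend: La³⁺ and Ba²⁺ share 54 electrons; the higher nuclear charge on La (Z=57) contracts it more, so La³⁺ < Ba²⁺. That makes La³⁺ the one sitting a position late relative to where it belongs.

La³⁺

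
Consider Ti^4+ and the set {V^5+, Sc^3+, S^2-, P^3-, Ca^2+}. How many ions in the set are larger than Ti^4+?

4

Isoelectronic series (18 e⁻ each). Size is set by nuclear charge: more protons means a smaller ion. V^5+ (Z=23), Ti^4+ (Z=22), Sc^3+ (Z=21), Ca^2+ (Z=20), S^2- (Z=16), P^3- (Z=15).
Overall: V^5+ < Ti^4+ < Sc^3+ < Ca^2+ < S^2- < P^3-. Ti^4+ has 1 below it and 4 above. Count: 4.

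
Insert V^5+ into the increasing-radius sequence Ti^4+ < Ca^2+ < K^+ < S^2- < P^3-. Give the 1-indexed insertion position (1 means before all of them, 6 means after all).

1

Each ion has 18 electrons. The ranking follows nuclear charge in reverse — greater Z gives a smaller radius. V^5+ (Z=23), Ti^4+ (Z=22), Ca^2+ (Z=20), K^+ (Z=19), S^2- (Z=16), P^3- (Z=15).
With V^5+ included the full order is V^5+ < Ti^4+ < Ca^2+ < K^+ < S^2- < P^3-, so it takes position 1.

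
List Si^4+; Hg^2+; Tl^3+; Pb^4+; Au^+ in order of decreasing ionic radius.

Au^+ > Hg^2+ > Tl^3+ > Pb^4+ > Si^4+

Electron counts and nuclear charges: Si^4+ has 10 e⁻ (Z=14), Pb^4+ has 78 e⁻ (Z=82), Tl^3+ has 78 e⁻ (Z=81), Hg^2+ has 78 e⁻ (Z=80), Au^+ has 78 e⁻ (Z=79). Si^4+ < Pb^4+ (same group, 3 shells fewer); Pb^4+ < Tl^3+ (both 78 e⁻, Z=82>81); Tl^3+ < Hg^2+ (isoelectronic, higher Z=81 is smaller); Hg^2+ < Au^+ (both 78 e⁻, Z=80>79).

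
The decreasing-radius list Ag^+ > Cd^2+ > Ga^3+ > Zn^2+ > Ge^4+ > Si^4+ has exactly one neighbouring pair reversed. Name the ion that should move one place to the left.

Zn^2+

Check each adjacent pair. Ga^3+ and Zn^2+ are reversed: they are isoelectronic (28 e⁻) and Ga has more protons than Zn (31 vs 30), making Ga^3+ smaller. No other neighbouring pair contradicts the periodic trends, so Zn^2+ is the ion listed too late.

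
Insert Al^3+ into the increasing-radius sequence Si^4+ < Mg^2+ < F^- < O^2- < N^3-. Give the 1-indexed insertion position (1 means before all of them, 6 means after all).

2

Isoelectronic series (10 e⁻ each). Size is set by nuclear charge: more protons means a smaller ion. Si^4+ (Z=14), Al^3+ (Z=13), Mg^2+ (Z=12), F^- (Z=9), O^2- (Z=8), N^3- (Z=7).
Merged order: Si^4+ < Al^3+ < Mg^2+ < F^- < O^2- < N^3- — Al^3+ is number 2.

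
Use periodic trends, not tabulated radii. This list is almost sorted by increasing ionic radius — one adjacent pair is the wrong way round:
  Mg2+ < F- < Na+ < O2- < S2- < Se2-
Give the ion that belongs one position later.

F-

Compare adjacent ions: they are isoelectronic (10 e⁻) and Na has more protons than F (11 vs 9), making Na+ smaller — yet in this increasing list F- sits before Na+. Nothing else is reversed, so F- should move one place to the right.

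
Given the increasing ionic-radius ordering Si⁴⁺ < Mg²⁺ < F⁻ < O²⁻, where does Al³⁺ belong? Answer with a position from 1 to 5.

2

Isoelectronic series (10 e⁻ each). Size is set by nuclear charge: more protons means a smaller ion. Si⁴⁺ (Z=14), Al³⁺ (Z=13), Mg²⁺ (Z=12), F⁻ (Z=9), O²⁻ (Z=8).
Merged order: Si⁴⁺ < Al³⁺ < Mg²⁺ < F⁻ < O²⁻ — Al³⁺ is number 2.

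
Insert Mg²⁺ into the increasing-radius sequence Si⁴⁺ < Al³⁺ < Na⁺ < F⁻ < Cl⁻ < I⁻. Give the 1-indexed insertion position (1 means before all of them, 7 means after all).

3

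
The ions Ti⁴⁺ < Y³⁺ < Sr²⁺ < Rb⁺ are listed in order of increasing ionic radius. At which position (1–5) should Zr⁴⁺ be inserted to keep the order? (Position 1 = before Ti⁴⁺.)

Ti⁴⁺: 18 e⁻, Z=22, Zr⁴⁺: 36 e⁻, Z=40, Y³⁺: 36 e⁻, Z=39, Sr²⁺: 36 e⁻, Z=38, Rb⁺: 36 e⁻, Z=37. Ti⁴⁺ < Zr⁴⁺ (same group, period 4 vs 5); Zr⁴⁺ < Y³⁺ (both 36 e⁻, Z=40>39); Y³⁺ < Sr²⁺ (both 36 e⁻, Z=39>38); Sr²⁺ < Rb⁺ (isoelectronic, higher Z=38 is smaller).
Putting Zr⁴⁺ in gives Ti⁴⁺ < Zr⁴⁺ < Y³⁺ < Sr²⁺ < Rb⁺; it lands at slot 2.

2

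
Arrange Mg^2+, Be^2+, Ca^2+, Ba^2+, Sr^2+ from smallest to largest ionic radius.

Same group, same charge. Going down the group adds an extra shell of electrons, so the ion gets larger: Be^2+ is highest in the group and smallest.

Be^2+ < Mg^2+ < Ca^2+ < Sr^2+ < Ba^2+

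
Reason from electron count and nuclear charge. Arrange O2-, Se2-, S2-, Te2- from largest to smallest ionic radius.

Te2- > Se2- > S2- > O2-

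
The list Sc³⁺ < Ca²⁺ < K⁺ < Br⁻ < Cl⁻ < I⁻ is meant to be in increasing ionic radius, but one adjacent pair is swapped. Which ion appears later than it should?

Cl⁻

Check each adjacent pair. Br⁻ and Cl⁻ are reversed: both in group 17 with the same charge; Cl⁻ (period 3) has the smaller radius. No other neighbouring pair contradicts the periodic trends, so Cl⁻ is the ion listed too late.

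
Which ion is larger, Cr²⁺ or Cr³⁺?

These are all Cr ions. Removing more electrons (higher positive charge) pulls the remaining electrons in closer, so Cr³⁺ is smallest and Cr²⁺ is largest.

Cr²⁺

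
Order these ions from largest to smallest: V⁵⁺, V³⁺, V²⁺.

V²⁺ > V³⁺ > V⁵⁺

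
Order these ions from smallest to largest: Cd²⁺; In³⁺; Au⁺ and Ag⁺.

In³⁺ < Cd²⁺ < Ag⁺ < Au⁺

Work out protons and electrons: In³⁺ (Z=49, 46 e⁻), Cd²⁺ (Z=48, 46 e⁻), Ag⁺ (Z=47, 46 e⁻), Au⁺ (Z=79, 78 e⁻). In³⁺ < Cd²⁺ (both 46 e⁻, Z=49>48); Cd²⁺ < Ag⁺ (both 46 e⁻, Z=48>47); Ag⁺ < Au⁺ (same group, period 5 vs 6).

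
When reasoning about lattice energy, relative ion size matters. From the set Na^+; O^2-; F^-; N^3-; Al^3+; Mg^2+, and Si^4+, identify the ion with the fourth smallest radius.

Na^+

All of these have 10 electrons (isoelectronic). With the same electron cloud, the ion with the most protons pulls it in tightest. Nuclear charges: Si^4+ (Z=14), Al^3+ (Z=13), Mg^2+ (Z=12), Na^+ (Z=11), F^- (Z=9), O^2- (Z=8), N^3- (Z=7). Highest Z is smallest.
Full ascending order: Si^4+ < Al^3+ < Mg^2+ < Na^+ < F^- < O^2- < N^3-. Counting from the smallest, position 4 is Na^+.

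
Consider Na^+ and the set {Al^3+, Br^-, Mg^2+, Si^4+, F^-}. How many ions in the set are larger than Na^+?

Si^4+ (Z=14, 10 e⁻), Al^3+ (Z=13, 10 e⁻), Mg^2+ (Z=12, 10 e⁻), Na^+ (Z=11, 10 e⁻), F^- (Z=9, 10 e⁻), Br^- (Z=35, 36 e⁻). Si^4+ < Al^3+ (isoelectronic, higher Z=14 is smaller); Al^3+ < Mg^2+ (isoelectronic, higher Z=13 is smaller); Mg^2+ < Na^+ (both 10 e⁻, Z=12>11); Na^+ < F^- (isoelectronic, higher Z=11 is smaller); F^- < Br^- (same group, period 2 vs 4).
Ordering all of them (including Na^+) by radius gives Si^4+ < Al^3+ < Mg^2+ < Na^+ < F^- < Br^-. So 2 are larger.

2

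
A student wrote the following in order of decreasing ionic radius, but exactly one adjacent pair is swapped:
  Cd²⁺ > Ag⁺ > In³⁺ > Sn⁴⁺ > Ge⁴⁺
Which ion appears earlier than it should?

Cd²⁺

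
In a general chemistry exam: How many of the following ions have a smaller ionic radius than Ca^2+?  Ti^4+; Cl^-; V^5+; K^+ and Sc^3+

All of these have 18 electrons (isoelectronic). With the same electron cloud, the ion with the most protons pulls it in tightest. Nuclear charges: V^5+ (Z=23), Ti^4+ (Z=22), Sc^3+ (Z=21), Ca^2+ (Z=20), K^+ (Z=19), Cl^- (Z=17). Highest Z is smallest.
Ordering all of them (including Ca^2+) by radius gives V^5+ < Ti^4+ < Sc^3+ < Ca^2+ < K^+ < Cl^-. So 3 are smaller.

3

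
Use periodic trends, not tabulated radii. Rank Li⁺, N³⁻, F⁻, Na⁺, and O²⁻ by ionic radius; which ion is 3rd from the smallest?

F⁻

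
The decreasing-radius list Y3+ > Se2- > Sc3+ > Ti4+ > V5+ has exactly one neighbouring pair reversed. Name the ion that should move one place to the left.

Se2-

Compare adjacent ions: Y3+ and Se2- share 36 electrons; the higher nuclear charge on Y (Z=39) contracts it more, so Y3+ < Se2- — yet in this decreasing list Y3+ sits before Se2-. Nothing else is reversed, so Se2- should move one place to the left.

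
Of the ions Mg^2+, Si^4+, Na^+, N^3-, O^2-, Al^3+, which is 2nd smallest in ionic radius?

Al^3+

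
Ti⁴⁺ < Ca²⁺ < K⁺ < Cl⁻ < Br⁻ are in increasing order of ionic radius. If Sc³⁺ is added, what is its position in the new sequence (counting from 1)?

2

Ti⁴⁺: 18 e⁻, Z=22, Sc³⁺: 18 e⁻, Z=21, Ca²⁺: 18 e⁻, Z=20, K⁺: 18 e⁻, Z=19, Cl⁻: 18 e⁻, Z=17, Br⁻: 36 e⁻, Z=35. Ti⁴⁺ < Sc³⁺ (isoelectronic, higher Z=22 is smaller); Sc³⁺ < Ca²⁺ (isoelectronic, higher Z=21 is smaller); Ca²⁺ < K⁺ (isoelectronic, higher Z=20 is smaller); K⁺ < Cl⁻ (both 18 e⁻, Z=19>17); Cl⁻ < Br⁻ (same group, period 3 vs 4).
Merged order: Ti⁴⁺ < Sc³⁺ < Ca²⁺ < K⁺ < Cl⁻ < Br⁻ — Sc³⁺ is number 2.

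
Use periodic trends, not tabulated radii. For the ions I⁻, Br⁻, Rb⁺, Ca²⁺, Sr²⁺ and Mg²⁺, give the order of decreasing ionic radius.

I⁻ > Br⁻ > Rb⁺ > Sr²⁺ > Ca²⁺ > Mg²⁺

First list Z and electron count for each: Mg²⁺: 10 e⁻, Z=12, Ca²⁺: 18 e⁻, Z=20, Sr²⁺: 36 e⁻, Z=38, Rb⁺: 36 e⁻, Z=37, Br⁻: 36 e⁻, Z=35, I⁻: 54 e⁻, Z=53. Mg²⁺ < Ca²⁺ (same group, period 3 vs 4); Ca²⁺ < Sr²⁺ (same group, period 4 vs 5); Sr²⁺ < Rb⁺ (both 36 e⁻, Z=38>37); Rb⁺ < Br⁻ (both 36 e⁻, Z=37>35); Br⁻ < I⁻ (same group, 1 shell fewer).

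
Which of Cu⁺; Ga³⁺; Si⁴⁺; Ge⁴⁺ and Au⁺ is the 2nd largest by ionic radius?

First list Z and electron count for each: Si⁴⁺: 10 e⁻, Z=14, Ge⁴⁺: 28 e⁻, Z=32, Ga³⁺: 28 e⁻, Z=31, Cu⁺: 28 e⁻, Z=29, Au⁺: 78 e⁻, Z=79. Si⁴⁺ < Ge⁴⁺ (same group, 1 shell fewer); Ge⁴⁺ < Ga³⁺ (both 28 e⁻, Z=32>31); Ga³⁺ < Cu⁺ (isoelectronic, higher Z=31 is smaller); Cu⁺ < Au⁺ (same group, 2 shells fewer).
That gives Si⁴⁺ < Ge⁴⁺ < Ga³⁺ < Cu⁺ < Au⁺. From the largest end, number 2 is Cu⁺.

Cu⁺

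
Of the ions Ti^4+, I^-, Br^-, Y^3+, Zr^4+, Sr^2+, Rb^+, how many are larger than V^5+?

First list Z and electron count for each: V^5+: 18 e⁻, Z=23, Ti^4+: 18 e⁻, Z=22, Zr^4+: 36 e⁻, Z=40, Y^3+: 36 e⁻, Z=39, Sr^2+: 36 e⁻, Z=38, Rb^+: 36 e⁻, Z=37, Br^-: 36 e⁻, Z=35, I^-: 54 e⁻, Z=53. V^5+ < Ti^4+ (isoelectronic, higher Z=23 is smaller); Ti^4+ < Zr^4+ (same group, period 4 vs 5); Zr^4+ < Y^3+ (isoelectronic, higher Z=40 is smaller); Y^3+ < Sr^2+ (isoelectronic, higher Z=39 is smaller); Sr^2+ < Rb^+ (isoelectronic, higher Z=38 is smaller); Rb^+ < Br^- (isoelectronic, higher Z=37 is smaller); Br^- < I^- (same group, period 4 vs 5).
Placing each against V^5+: smaller — none; larger — Ti^4+, Zr^4+, Y^3+, Sr^2+, Rb^+, Br^-, I^-. So 7 are larger.

7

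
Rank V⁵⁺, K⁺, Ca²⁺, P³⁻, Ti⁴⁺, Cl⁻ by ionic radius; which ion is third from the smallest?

Ca²⁺

All of these have 18 electrons (isoelectronic). With the same electron cloud, the ion with the most protons pulls it in tightest. Nuclear charges: V⁵⁺ (Z=23), Ti⁴⁺ (Z=22), Ca²⁺ (Z=20), K⁺ (Z=19), Cl⁻ (Z=17), P³⁻ (Z=15). Highest Z is smallest.
Full ascending order: V⁵⁺ < Ti⁴⁺ < Ca²⁺ < K⁺ < Cl⁻ < P³⁻. Counting from the smallest, position 3 is Ca²⁺.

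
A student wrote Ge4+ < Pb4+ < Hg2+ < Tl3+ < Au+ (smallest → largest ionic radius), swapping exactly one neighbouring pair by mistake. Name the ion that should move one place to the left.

Tl3+

Scanning neighbour by neighbour, only Hg2+/Tl3+ violates a trend: Tl3+ and Hg2+ share 78 electrons; the higher nuclear charge on Tl (Z=81) contracts it more, so Tl3+ < Hg2+. That makes Tl3+ the one sitting a position late relative to where it belongs.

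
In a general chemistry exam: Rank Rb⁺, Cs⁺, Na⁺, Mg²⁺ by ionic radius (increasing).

Work out protons and electrons: Mg²⁺: 10 e⁻, Z=12, Na⁺: 10 e⁻, Z=11, Rb⁺: 36 e⁻, Z=37, Cs⁺: 54 e⁻, Z=55. Mg²⁺ < Na⁺ (both 10 e⁻, Z=12>11); Na⁺ < Rb⁺ (same group, 2 shells fewer); Rb⁺ < Cs⁺ (same group, 1 shell fewer).

Mg²⁺ < Na⁺ < Rb⁺ < Cs⁺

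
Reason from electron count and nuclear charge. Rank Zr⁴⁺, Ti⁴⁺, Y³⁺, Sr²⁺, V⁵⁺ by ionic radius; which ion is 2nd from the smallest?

Tabulating Z and e⁻: V⁵⁺ has 18 e⁻ (Z=23), Ti⁴⁺ has 18 e⁻ (Z=22), Zr⁴⁺ has 36 e⁻ (Z=40), Y³⁺ has 36 e⁻ (Z=39), Sr²⁺ has 36 e⁻ (Z=38). V⁵⁺ < Ti⁴⁺ (both 18 e⁻, Z=23>22); Ti⁴⁺ < Zr⁴⁺ (same group, 1 shell fewer); Zr⁴⁺ < Y³⁺ (isoelectronic, higher Z=40 is smaller); Y³⁺ < Sr²⁺ (both 36 e⁻, Z=39>38).
So the order is V⁵⁺ < Ti⁴⁺ < Zr⁴⁺ < Y³⁺ < Sr²⁺; the 2nd-smallest ion is Ti⁴⁺.

Ti⁴⁺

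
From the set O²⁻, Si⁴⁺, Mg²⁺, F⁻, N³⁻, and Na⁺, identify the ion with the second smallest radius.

Isoelectronic series (10 e⁻ each). Size is set by nuclear charge: more protons means a smaller ion. Si⁴⁺ (Z=14), Mg²⁺ (Z=12), Na⁺ (Z=11), F⁻ (Z=9), O²⁻ (Z=8), N³⁻ (Z=7).
That gives Si⁴⁺ < Mg²⁺ < Na⁺ < F⁻ < O²⁻ < N³⁻. From the smallest end, number 2 is Mg²⁺.

Mg²⁺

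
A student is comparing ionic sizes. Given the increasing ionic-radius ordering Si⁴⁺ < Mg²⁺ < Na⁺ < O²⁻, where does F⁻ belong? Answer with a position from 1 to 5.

4

Isoelectronic series (10 e⁻ each). Size is set by nuclear charge: more protons means a smaller ion. Si⁴⁺ (Z=14), Mg²⁺ (Z=12), Na⁺ (Z=11), F⁻ (Z=9), O²⁻ (Z=8).
Putting F⁻ in gives Si⁴⁺ < Mg²⁺ < Na⁺ < F⁻ < O²⁻; it lands at slot 4.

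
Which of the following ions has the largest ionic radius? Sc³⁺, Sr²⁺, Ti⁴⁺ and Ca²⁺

Electron counts and nuclear charges: Ti⁴⁺ (Z=22, 18 e⁻), Sc³⁺ (Z=21, 18 e⁻), Ca²⁺ (Z=20, 18 e⁻), Sr²⁺ (Z=38, 36 e⁻). Ti⁴⁺ < Sc³⁺ (isoelectronic, higher Z=22 is smaller); Sc³⁺ < Ca²⁺ (isoelectronic, higher Z=21 is smaller); Ca²⁺ < Sr²⁺ (same group, period 4 vs 5).

Sr²⁺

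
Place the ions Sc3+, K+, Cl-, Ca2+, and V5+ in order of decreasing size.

Cl- > K+ > Ca2+ > Sc3+ > V5+

Each ion has 18 electrons. The ranking follows nuclear charge in reverse — greater Z gives a smaller radius. V5+ (Z=23), Sc3+ (Z=21), Ca2+ (Z=20), K+ (Z=19), Cl- (Z=17).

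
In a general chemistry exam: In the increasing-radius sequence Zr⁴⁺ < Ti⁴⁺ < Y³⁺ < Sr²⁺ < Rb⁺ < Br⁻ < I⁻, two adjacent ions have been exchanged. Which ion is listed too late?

Ti⁴⁺

Scanning neighbour by neighbour, only Zr⁴⁺/Ti⁴⁺ violates a trend: both in group 4 with the same charge; Ti⁴⁺ (period 4) has the smaller radius. That makes Ti⁴⁺ the one sitting a position late relative to where it belongs.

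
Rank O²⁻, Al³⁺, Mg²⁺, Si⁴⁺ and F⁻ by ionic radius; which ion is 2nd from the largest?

Isoelectronic series (10 e⁻ each). Size is set by nuclear charge: more protons means a smaller ion. Si⁴⁺ (Z=14), Al³⁺ (Z=13), Mg²⁺ (Z=12), F⁻ (Z=9), O²⁻ (Z=8).
That gives Si⁴⁺ < Al³⁺ < Mg²⁺ < F⁻ < O²⁻. From the largest end, number 2 is F⁻.

F⁻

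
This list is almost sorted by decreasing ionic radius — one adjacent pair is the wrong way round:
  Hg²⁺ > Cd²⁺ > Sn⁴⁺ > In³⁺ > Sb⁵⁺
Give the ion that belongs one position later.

Sn⁴⁺

Compare adjacent ions: they are isoelectronic (46 e⁻) and Sn has more protons than In (50 vs 49), making Sn⁴⁺ smaller — yet in this decreasing list Sn⁴⁺ sits before In³⁺. Nothing else is reversed, so Sn⁴⁺ should move one place to the right.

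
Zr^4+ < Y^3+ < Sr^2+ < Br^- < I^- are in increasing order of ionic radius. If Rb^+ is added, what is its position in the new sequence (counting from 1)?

4

Work out protons and electrons: Zr^4+ (Z=40, 36 e⁻), Y^3+ (Z=39, 36 e⁻), Sr^2+ (Z=38, 36 e⁻), Rb^+ (Z=37, 36 e⁻), Br^- (Z=35, 36 e⁻), I^- (Z=53, 54 e⁻). Zr^4+ < Y^3+ (both 36 e⁻, Z=40>39); Y^3+ < Sr^2+ (isoelectronic, higher Z=39 is smaller); Sr^2+ < Rb^+ (both 36 e⁻, Z=38>37); Rb^+ < Br^- (both 36 e⁻, Z=37>35); Br^- < I^- (same group, 1 shell fewer).
The complete sequence is Zr^4+ < Y^3+ < Sr^2+ < Rb^+ < Br^- < I^-. Rb^+ sits at position 4.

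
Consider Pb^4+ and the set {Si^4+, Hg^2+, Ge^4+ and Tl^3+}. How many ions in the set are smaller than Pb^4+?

Electron counts and nuclear charges: Si^4+ has 10 e⁻ (Z=14), Ge^4+ has 28 e⁻ (Z=32), Pb^4+ has 78 e⁻ (Z=82), Tl^3+ has 78 e⁻ (Z=81), Hg^2+ has 78 e⁻ (Z=80). Si^4+ < Ge^4+ (same group, period 3 vs 4); Ge^4+ < Pb^4+ (same group, 2 shells fewer); Pb^4+ < Tl^3+ (isoelectronic, higher Z=82 is smaller); Tl^3+ < Hg^2+ (isoelectronic, higher Z=81 is smaller).
Relative to Pb^4+, the ions that are smaller are Si^4+, Ge^4+. That's 2.

2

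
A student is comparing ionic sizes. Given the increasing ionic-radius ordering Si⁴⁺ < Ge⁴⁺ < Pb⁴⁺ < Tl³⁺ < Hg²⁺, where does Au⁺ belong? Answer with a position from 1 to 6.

6

First list Z and electron count for each: Si⁴⁺ has 10 e⁻ (Z=14), Ge⁴⁺ has 28 e⁻ (Z=32), Pb⁴⁺ has 78 e⁻ (Z=82), Tl³⁺ has 78 e⁻ (Z=81), Hg²⁺ has 78 e⁻ (Z=80), Au⁺ has 78 e⁻ (Z=79). Si⁴⁺ < Ge⁴⁺ (same group, period 3 vs 4); Ge⁴⁺ < Pb⁴⁺ (same group, period 4 vs 6); Pb⁴⁺ < Tl³⁺ (both 78 e⁻, Z=82>81); Tl³⁺ < Hg²⁺ (isoelectronic, higher Z=81 is smaller); Hg²⁺ < Au⁺ (isoelectronic, higher Z=80 is smaller).
With Au⁺ included the full order is Si⁴⁺ < Ge⁴⁺ < Pb⁴⁺ < Tl³⁺ < Hg²⁺ < Au⁺, so it takes position 6.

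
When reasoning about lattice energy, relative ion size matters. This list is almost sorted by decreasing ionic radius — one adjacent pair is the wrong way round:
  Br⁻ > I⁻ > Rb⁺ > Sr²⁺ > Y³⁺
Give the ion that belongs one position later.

Br⁻

Compare adjacent ions: Br⁻ and I⁻ are in one column with the same charge; the lighter period-4 ion has one fewer shell and is smaller — yet in this decreasing list Br⁻ sits before I⁻. Nothing else is reversed, so Br⁻ should move one place to the right.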